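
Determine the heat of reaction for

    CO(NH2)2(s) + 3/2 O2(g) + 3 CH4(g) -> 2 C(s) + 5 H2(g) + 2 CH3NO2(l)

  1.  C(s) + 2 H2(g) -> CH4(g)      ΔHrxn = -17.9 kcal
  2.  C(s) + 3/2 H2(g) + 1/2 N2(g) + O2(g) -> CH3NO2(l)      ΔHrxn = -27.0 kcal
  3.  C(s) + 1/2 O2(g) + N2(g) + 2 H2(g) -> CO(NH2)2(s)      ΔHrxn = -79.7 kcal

eq. 1 reversed and × 3 (CH4(g) must end up as a reactant; scale by 3 for the 3 CH4(g)): (-3)·(-17.9) = +53.7 kcal
eq. 2 × 2 (scale by 2 for the 2 CH3NO2(l)): (2)·(-27.0) = -54.0 kcal
eq. 3 reversed (reverse to put CO(NH2)2(s) on the reactant side): +79.7 kcal
ΔHrxn = (+53.7) + (-54.0) + (+79.7) = 79.4 kcal

ΔHrxn = 79.4 kcal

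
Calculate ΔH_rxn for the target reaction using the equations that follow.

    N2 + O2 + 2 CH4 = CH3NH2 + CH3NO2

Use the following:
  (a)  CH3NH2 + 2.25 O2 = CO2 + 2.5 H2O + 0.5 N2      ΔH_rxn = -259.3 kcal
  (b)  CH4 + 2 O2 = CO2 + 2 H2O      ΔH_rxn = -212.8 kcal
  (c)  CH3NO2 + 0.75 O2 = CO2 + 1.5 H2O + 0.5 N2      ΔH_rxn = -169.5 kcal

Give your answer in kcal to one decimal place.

(a) reversed (reverse to put CH3NH2 on the product side): +259.3 kcal
(b) × 2 (scale by 2 for the 2 CH4): (2)·(-212.8) = -425.6 kcal
(c) reversed (CH3NO2 must end up as a product): +169.5 kcal
ΔH_rxn = (-1)·(-259.3) + (2)·(-212.8) + (-1)·(-169.5) = 3.2 kcal

ΔH_rxn = 3.2 kcal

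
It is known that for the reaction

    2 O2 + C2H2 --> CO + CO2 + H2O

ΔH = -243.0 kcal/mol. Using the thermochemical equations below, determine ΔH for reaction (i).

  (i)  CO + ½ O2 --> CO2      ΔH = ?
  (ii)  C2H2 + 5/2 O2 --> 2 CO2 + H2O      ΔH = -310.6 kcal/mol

(i) reversed (CO must end up as a product): contributes −x
(ii) as written (C2H2 already on the reactant side): -310.6 kcal/mol
-243.0 = (-310.6) − x
x = (-243.0 − (-310.6)) / (-1) = -67.6 kcal/mol

ΔH = -67.6 kcal/mol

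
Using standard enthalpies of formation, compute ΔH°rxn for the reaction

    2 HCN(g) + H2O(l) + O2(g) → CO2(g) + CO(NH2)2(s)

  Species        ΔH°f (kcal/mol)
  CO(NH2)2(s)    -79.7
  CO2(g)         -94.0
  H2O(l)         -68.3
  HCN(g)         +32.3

ΔH°rxn = -170.0 kcal/mol

Products: 1·(-94.0) + 1·(-79.7) = -173.7
Reactants: 2·(+32.3) + 1·(-68.3) + 1·(+0.0) = -3.7
ΔH°rxn = (-173.7) − (-3.7) = -170.0 kcal/mol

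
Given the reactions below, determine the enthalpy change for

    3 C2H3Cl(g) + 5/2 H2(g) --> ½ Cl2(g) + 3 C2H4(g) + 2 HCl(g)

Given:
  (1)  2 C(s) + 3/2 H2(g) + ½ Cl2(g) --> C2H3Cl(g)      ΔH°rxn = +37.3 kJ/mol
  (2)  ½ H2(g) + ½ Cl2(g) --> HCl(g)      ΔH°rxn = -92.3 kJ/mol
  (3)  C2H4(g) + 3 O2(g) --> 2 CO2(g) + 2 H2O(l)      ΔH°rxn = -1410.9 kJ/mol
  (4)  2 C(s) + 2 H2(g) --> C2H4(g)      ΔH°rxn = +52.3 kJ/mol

ΔH°rxn = -139.6 kJ/mol

(1) reversed and × 3: (-3)·(+37.3) = -111.9 kJ/mol
(2) × 2: (2)·(-92.3) = -184.6 kJ/mol
(3): not needed.
(4) × 3: (3)·(+52.3) = +156.9 kJ/mol
Combining the equations, ΔH°rxn = (-3)·(+37.3) + (2)·(-92.3) + (3)·(+52.3) = -139.6 kJ/mol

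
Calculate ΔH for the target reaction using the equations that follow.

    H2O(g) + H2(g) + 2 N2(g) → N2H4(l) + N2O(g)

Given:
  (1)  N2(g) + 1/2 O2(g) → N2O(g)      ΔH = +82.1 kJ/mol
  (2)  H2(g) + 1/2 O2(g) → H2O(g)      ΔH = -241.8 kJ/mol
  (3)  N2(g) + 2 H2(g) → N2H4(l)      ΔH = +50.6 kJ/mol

ΔH = 374.5 kJ/mol

(1) as written: +82.1 kJ/mol
(2) reversed: +241.8 kJ/mol
(3) as written: +50.6 kJ/mol
Since enthalpy is a state function, ΔH = (+82.1) + (+241.8) + (+50.6) = 374.5 kJ/mol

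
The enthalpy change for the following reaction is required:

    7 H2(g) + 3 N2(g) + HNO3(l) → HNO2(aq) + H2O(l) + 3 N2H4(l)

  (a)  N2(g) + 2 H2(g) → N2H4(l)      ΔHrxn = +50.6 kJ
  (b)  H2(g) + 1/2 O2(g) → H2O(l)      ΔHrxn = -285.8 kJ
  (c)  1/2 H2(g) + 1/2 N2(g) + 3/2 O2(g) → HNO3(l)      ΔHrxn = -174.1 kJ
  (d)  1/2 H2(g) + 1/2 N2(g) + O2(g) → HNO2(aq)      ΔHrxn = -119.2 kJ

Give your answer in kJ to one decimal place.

ΔHrxn = -79.1 kJ

(a) × 3: (3)·(+50.6) = +151.8 kJ
(b) as written: -285.8 kJ
(c) reversed: +174.1 kJ
(d) as written: -119.2 kJ
Since enthalpy is a state function, ΔHrxn = (3)·(+50.6) + (1)·(-285.8) + (-1)·(-174.1) + (1)·(-119.2) = -79.1 kJ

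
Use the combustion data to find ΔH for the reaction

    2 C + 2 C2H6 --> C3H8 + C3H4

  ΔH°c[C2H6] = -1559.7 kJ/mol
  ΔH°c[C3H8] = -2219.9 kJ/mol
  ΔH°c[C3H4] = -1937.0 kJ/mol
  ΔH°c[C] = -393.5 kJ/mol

With combustion enthalpies, reactants minus products:
= [2·(-393.5) + 2·(-1559.7)] − [1·(-2219.9) + 1·(-1937.0)]
= 250.5 kJ/mol

ΔH = 250.5 kJ/mol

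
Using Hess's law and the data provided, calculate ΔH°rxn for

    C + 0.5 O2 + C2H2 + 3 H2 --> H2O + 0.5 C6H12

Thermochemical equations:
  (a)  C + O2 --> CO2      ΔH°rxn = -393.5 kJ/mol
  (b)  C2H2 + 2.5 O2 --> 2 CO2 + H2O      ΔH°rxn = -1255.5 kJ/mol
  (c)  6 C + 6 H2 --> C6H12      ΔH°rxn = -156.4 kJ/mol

(a) reversed and × 2: (-2)·(-393.5) = +787.0 kJ/mol
(b) as written: -1255.5 kJ/mol
(c) × 1/2: (1/2)·(-156.4) = -78.2 kJ/mol
ΔH°rxn = (+787.0) + (-1255.5) + (-78.2) = -546.7 kJ/mol

ΔH°rxn = -546.7 kJ/mol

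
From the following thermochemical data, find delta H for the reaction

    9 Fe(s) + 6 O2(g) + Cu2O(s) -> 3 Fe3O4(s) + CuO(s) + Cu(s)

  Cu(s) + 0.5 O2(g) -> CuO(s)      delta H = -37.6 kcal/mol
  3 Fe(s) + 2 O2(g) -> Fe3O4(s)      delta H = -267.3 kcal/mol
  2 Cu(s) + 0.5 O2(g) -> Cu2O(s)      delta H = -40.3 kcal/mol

equation 1 as written: -37.6 kcal/mol
equation 2 × 3: (3)·(-267.3) = -801.9 kcal/mol
equation 3 reversed: +40.3 kcal/mol
delta H = (1)·(-37.6) + (3)·(-267.3) + (-1)·(-40.3) = -799.2 kcal/mol

delta H = -799.2 kcal/mol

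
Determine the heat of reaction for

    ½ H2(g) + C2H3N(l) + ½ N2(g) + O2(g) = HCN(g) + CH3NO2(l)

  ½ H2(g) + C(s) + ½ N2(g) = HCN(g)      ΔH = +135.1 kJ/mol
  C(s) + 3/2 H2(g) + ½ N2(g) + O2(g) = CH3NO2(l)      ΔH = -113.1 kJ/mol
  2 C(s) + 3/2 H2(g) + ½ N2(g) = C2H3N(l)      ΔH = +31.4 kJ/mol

equation 1 as written: +135.1 kJ/mol
equation 2 as written: -113.1 kJ/mol
equation 3 reversed: -31.4 kJ/mol
ΔH = (1)·(+135.1) + (1)·(-113.1) + (-1)·(+31.4) = -9.4 kJ/mol

ΔH = -9.4 kJ/mol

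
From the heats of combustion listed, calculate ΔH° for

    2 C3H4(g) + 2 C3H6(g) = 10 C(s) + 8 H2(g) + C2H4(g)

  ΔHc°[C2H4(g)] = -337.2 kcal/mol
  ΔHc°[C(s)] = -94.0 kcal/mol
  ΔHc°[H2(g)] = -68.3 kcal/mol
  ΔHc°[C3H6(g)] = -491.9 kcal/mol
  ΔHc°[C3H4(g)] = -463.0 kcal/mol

Using ΔH = Σ nΔHc°(reactants) − Σ nΔHc°(products):
= [2·(-463.0) + 2·(-491.9)] − [10·(-94.0) + 8·(-68.3) + 1·(-337.2)]
= -86.2 kcal/mol

ΔH° = -86.2 kcal/mol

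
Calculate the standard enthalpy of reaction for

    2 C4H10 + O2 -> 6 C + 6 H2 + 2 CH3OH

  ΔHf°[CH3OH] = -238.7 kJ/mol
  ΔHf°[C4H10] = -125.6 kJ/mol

Products: 6·(+0.0) + 6·(+0.0) + 2·(-238.7) = -477.4
Reactants: 2·(-125.6) + 1·(+0.0) = -251.2
ΔHrxn = (-477.4) − (-251.2) = -226.2 kJ/mol

ΔHrxn = -226.2 kJ/mol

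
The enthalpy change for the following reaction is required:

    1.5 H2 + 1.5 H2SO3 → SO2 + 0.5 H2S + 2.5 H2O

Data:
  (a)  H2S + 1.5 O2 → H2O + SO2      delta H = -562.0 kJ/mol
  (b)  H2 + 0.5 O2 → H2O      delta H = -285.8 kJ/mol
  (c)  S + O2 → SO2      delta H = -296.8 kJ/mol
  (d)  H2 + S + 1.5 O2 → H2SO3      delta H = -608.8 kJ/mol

delta H = -108.4 kJ/mol

(a) reversed and × 1/2: (-1/2)·(-562.0) = +281.0 kJ/mol
(b) × 3: (3)·(-285.8) = -857.4 kJ/mol
(c) × 3/2: (3/2)·(-296.8) = -445.2 kJ/mol
(d) reversed and × 3/2: (-3/2)·(-608.8) = +913.2 kJ/mol
delta H = (-1/2)·(-562.0) + (3)·(-285.8) + (3/2)·(-296.8) + (-3/2)·(-608.8) = -108.4 kJ/mol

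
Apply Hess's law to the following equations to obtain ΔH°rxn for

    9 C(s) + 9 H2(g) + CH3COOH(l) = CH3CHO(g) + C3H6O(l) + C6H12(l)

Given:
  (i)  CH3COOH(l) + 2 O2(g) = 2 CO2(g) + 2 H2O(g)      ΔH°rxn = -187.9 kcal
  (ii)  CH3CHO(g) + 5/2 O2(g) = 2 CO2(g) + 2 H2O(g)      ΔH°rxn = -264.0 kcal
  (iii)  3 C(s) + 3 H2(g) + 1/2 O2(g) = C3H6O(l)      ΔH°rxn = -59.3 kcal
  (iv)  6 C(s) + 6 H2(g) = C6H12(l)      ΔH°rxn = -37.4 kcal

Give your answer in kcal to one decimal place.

(i) as written: -187.9 kcal
(ii) reversed: +264.0 kcal
(iii) as written: -59.3 kcal
(iv) as written: -37.4 kcal
ΔH°rxn = (1)·(-187.9) + (-1)·(-264.0) + (1)·(-59.3) + (1)·(-37.4) = -20.6 kcal

ΔH°rxn = -20.6 kcal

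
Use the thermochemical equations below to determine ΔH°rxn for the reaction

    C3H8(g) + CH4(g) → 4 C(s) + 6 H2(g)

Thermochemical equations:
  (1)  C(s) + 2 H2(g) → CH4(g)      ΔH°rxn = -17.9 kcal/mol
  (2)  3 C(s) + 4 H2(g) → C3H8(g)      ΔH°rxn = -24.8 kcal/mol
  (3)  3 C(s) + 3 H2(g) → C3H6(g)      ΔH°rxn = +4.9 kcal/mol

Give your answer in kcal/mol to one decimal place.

(1) reversed: +17.9 kcal/mol
(2) reversed: +24.8 kcal/mol
(3): not needed.
Combining the equations, ΔH°rxn = (+17.9) + (+24.8) = 42.7 kcal/mol

ΔH°rxn = 42.7 kcal/mol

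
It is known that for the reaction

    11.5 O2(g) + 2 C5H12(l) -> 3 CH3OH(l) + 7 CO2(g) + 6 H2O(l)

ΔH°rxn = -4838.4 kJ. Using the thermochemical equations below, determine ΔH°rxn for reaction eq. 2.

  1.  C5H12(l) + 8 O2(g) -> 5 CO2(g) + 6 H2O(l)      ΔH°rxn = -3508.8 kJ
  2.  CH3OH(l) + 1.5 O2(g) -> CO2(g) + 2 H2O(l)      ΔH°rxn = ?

ΔH°rxn = -726.4 kJ

eq. 1 × 2 (scale by 2 for the 2 C5H12(l)): (2)·(-3508.8) = -7017.6 kJ
eq. 2 reversed and × 3 (CH3OH(l) must end up as a product; ×3 to match 3 CH3OH(l) in the target): contributes −3·x
-4838.4 = (-7017.6) − 3·x
x = (-4838.4 − (-7017.6)) / (-3) = -726.4 kJ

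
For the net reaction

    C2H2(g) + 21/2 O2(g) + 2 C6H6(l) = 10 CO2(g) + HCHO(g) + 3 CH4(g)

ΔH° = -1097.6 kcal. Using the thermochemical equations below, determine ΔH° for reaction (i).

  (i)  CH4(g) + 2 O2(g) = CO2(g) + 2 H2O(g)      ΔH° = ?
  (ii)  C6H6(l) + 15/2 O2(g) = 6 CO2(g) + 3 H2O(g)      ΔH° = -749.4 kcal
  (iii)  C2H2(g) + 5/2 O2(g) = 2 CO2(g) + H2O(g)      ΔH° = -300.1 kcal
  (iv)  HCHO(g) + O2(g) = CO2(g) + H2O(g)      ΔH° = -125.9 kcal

ΔH° = -191.8 kcal

(i) reversed and × 3 (reverse to put CH4(g) on the product side; ×3 to match 3 CH4(g) in the target): contributes −3·x
(ii) × 2 (scale by 2 for the 2 C6H6(l)): (2)·(-749.4) = -1498.8 kcal
(iii) as written (C2H2(g) already on the reactant side): -300.1 kcal
(iv) reversed (HCHO(g) must end up as a product): +125.9 kcal
-1097.6 = (-1498.8) + (-300.1) + (+125.9) − 3·x
x = (-1097.6 − (-1673.0)) / (-3) = -191.8 kcal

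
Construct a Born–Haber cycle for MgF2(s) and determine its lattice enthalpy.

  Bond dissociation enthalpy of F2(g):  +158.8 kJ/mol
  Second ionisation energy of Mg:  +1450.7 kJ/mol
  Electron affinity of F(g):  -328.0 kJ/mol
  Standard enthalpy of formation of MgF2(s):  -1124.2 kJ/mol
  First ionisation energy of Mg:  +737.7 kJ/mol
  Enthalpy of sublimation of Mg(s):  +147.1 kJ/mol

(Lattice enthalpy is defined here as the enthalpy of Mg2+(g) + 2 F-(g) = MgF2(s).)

ΔHf° = 1·ΔHsub + 1·(ΣIE) + 1·D(F2) + 2·EA + U
-1124.2 = 1·(+147.1) + 1·(+2188.4) + 1·(+158.8) + 2·(-328.0) + U
U = -1124.2 − (+1838.3) = -2962.5 kJ/mol

U = -2962.5 kJ/mol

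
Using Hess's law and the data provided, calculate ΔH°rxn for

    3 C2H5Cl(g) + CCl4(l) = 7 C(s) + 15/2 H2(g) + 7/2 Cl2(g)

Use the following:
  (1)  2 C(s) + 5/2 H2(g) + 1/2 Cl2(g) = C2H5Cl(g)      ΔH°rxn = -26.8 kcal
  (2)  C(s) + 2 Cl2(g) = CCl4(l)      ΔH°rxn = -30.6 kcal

(1) reversed and × 3: (-3)·(-26.8) = +80.4 kcal
(2) reversed: +30.6 kcal
Summing the manipulated equations, ΔH°rxn = (+80.4) + (+30.6) = 111.0 kcal

ΔH°rxn = 111.0 kcal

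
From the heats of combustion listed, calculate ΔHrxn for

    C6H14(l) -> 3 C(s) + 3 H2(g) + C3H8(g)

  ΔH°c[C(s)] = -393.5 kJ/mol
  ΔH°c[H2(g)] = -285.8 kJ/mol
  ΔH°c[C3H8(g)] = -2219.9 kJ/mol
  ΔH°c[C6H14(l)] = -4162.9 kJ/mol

Using ΔH = Σ nΔHc°(reactants) − Σ nΔHc°(products):
= [1·(-4162.9)] − [3·(-393.5) + 3·(-285.8) + 1·(-2219.9)]
= 94.9 kJ/mol

ΔHrxn = 94.9 kJ/mol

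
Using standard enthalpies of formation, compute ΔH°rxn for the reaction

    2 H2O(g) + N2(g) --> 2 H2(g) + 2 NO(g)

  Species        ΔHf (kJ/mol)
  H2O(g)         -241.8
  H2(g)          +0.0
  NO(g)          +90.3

ΔH°rxn = Σ nΔHf°(products) − Σ nΔHf°(reactants).
Products: 2·(+0.0) + 2·(+90.3) = +180.6
Reactants: 2·(-241.8) + 1·(+0.0) = -483.6
ΔH°rxn = (+180.6) − (-483.6) = 664.2 kJ/mol

ΔH°rxn = 664.2 kJ/mol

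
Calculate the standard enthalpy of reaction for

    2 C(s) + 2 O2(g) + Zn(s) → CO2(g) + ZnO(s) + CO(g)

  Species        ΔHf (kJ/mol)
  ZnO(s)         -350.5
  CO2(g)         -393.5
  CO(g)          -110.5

ΔH° = -854.5 kJ/mol

Products: 1·(-393.5) + 1·(-350.5) + 1·(-110.5) = -854.5
Reactants: 2·(+0.0) + 2·(+0.0) + 1·(+0.0) = +0.0
ΔH° = (-854.5) − (+0.0) = -854.5 kJ/mol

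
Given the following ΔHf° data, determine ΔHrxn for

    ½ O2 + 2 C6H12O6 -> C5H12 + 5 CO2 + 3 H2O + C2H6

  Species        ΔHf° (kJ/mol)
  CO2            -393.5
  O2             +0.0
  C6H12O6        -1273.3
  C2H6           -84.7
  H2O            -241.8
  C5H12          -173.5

ΔHrxn = -404.5 kJ/mol

Products: 1·(-173.5) + 5·(-393.5) + 3·(-241.8) + 1·(-84.7) = -2951.1
Reactants: 1/2·(+0.0) + 2·(-1273.3) = -2546.6
ΔHrxn = (-2951.1) − (-2546.6) = -404.5 kJ/mol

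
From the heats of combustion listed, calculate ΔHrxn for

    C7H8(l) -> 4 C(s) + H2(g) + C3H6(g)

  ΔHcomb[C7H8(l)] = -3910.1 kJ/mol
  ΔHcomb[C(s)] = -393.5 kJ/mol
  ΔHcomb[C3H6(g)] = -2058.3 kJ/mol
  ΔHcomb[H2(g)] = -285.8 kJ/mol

ΔHrxn = 8.0 kJ/mol

Using ΔH = Σ nΔHc°(reactants) − Σ nΔHc°(products):
= [1·(-3910.1)] − [4·(-393.5) + 1·(-285.8) + 1·(-2058.3)]
= 8.0 kJ/mol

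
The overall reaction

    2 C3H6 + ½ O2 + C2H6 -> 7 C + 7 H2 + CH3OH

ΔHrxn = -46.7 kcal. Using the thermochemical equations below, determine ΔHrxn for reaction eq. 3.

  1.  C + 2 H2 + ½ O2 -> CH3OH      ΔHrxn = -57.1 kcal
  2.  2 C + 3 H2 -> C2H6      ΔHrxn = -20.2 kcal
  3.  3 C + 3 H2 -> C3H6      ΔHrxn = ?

ΔHrxn = 4.9 kcal

eq. 1 as written: -57.1 kcal
eq. 2 reversed: +20.2 kcal
eq. 3 reversed and × 2: contributes −2·x
-46.7 = (-57.1) + (+20.2) − 2·x
x = (-46.7 − (-36.9)) / (-2) = 4.9 kcal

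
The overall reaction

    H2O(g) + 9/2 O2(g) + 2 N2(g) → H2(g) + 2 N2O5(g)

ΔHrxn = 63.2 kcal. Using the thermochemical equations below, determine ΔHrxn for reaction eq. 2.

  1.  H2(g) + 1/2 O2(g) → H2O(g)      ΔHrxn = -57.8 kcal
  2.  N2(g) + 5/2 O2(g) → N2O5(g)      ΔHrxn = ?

ΔHrxn = 2.7 kcal

eq. 1 reversed (reverse to put H2O(g) on the reactant side): +57.8 kcal
eq. 2 × 2 (×2 to match 2 N2O5(g) in the target): contributes 2·x
+63.2 = (+57.8) + 2·x
x = (+63.2 − (+57.8)) / (2) = 2.7 kcal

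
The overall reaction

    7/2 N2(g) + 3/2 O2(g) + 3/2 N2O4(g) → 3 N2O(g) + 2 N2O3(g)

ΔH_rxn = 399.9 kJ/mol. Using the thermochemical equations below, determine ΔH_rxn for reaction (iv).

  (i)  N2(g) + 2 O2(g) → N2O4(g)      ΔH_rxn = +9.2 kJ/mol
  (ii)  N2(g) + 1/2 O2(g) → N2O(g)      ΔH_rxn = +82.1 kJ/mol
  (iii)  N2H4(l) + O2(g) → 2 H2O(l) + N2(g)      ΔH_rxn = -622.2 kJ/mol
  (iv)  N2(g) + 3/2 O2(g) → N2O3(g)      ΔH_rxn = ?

ΔH_rxn = 83.7 kJ/mol

(i) reversed and × 3/2 (N2O4(g) must end up as a reactant; scale by 3/2 for the 3/2 N2O4(g)): (-3/2)·(+9.2) = -13.8 kJ/mol
(ii) × 3 (scale by 3 for the 3 N2O(g)): (3)·(+82.1) = +246.3 kJ/mol
(iii): not needed (H2O(l) appears nowhere else).
(iv) × 2 (scale by 2 for the 2 N2O3(g)): contributes 2·x
+399.9 = (-13.8) + (+246.3) + 2·x
x = (+399.9 − (+232.5)) / (2) = 83.7 kJ/mol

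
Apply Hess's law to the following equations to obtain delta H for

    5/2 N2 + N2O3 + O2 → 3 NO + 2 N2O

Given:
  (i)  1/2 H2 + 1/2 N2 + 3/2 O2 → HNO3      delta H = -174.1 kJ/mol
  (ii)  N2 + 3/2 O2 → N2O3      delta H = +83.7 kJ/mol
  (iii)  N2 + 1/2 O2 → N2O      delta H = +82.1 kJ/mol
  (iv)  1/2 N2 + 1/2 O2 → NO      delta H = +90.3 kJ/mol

delta H = 351.4 kJ/mol

(i): not needed (H2 appears nowhere else).
(ii) reversed (reverse to put N2O3 on the reactant side): -83.7 kJ/mol
(iii) × 2 (×2 to match 2 N2O in the target): (2)·(+82.1) = +164.2 kJ/mol
(iv) × 3 (×3 to match 3 NO in the target): (3)·(+90.3) = +270.9 kJ/mol
Summing the manipulated equations, delta H = (-83.7) + (+164.2) + (+270.9) = 351.4 kJ/mol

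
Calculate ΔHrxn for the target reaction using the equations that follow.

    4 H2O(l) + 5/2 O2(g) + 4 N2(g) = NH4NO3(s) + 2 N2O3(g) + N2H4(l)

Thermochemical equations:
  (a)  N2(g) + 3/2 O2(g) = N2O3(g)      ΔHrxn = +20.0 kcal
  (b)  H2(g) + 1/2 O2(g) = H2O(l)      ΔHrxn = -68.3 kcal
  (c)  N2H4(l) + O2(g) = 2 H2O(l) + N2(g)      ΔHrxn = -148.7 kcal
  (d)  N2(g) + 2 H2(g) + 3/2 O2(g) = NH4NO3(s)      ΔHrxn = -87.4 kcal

(a) × 2: (2)·(+20.0) = +40.0 kcal
(b) reversed and × 2: (-2)·(-68.3) = +136.6 kcal
(c) reversed: +148.7 kcal
(d) as written: -87.4 kcal
ΔHrxn = (2)·(+20.0) + (-2)·(-68.3) + (-1)·(-148.7) + (1)·(-87.4) = 237.9 kcal

ΔHrxn = 237.9 kcal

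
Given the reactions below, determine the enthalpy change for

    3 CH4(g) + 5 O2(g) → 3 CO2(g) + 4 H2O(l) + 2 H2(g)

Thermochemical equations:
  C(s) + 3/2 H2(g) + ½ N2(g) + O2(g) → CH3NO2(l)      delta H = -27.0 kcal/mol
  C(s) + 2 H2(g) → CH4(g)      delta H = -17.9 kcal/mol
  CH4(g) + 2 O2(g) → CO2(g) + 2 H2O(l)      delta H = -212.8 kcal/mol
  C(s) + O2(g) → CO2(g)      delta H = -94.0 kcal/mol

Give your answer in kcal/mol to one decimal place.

delta H = -501.7 kcal/mol

equation 1: not needed.
equation 2 reversed: +17.9 kcal/mol
equation 3 × 2: (2)·(-212.8) = -425.6 kcal/mol
equation 4 as written: -94.0 kcal/mol
By Hess's law, delta H = (-1)·(-17.9) + (2)·(-212.8) + (1)·(-94.0) = -501.7 kcal/mol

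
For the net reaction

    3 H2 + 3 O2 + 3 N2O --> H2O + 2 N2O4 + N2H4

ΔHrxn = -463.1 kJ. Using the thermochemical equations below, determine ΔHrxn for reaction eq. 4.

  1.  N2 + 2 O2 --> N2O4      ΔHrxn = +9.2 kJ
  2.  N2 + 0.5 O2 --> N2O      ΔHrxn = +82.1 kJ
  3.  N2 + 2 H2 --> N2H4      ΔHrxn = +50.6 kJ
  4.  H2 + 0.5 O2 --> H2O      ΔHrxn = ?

eq. 1 × 2: (2)·(+9.2) = +18.4 kJ
eq. 2 reversed and × 3: (-3)·(+82.1) = -246.3 kJ
eq. 3 as written: +50.6 kJ
eq. 4 as written: contributes x
-463.1 = (+18.4) + (-246.3) + (+50.6) + x
x = (-463.1 − (-177.3)) / (1) = -285.8 kJ

ΔHrxn = -285.8 kJ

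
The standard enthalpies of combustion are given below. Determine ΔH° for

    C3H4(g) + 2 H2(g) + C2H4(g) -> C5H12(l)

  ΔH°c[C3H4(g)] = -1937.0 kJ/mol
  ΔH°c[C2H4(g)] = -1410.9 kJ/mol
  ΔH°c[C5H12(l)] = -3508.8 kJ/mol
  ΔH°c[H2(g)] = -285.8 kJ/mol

ΔH° = -410.7 kJ/mol

With combustion enthalpies, reactants minus products:
= [1·(-1937.0) + 2·(-285.8) + 1·(-1410.9)] − [1·(-3508.8)]
= -410.7 kJ/mol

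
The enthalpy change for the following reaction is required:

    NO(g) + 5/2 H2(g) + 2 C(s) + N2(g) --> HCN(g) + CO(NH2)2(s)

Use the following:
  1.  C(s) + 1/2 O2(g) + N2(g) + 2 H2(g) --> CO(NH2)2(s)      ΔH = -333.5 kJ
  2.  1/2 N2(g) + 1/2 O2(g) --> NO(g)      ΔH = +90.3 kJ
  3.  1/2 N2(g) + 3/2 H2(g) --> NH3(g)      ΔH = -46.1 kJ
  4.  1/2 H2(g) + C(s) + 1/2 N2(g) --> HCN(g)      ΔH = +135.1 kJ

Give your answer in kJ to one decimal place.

ΔH = -288.7 kJ

eq. 1 as written: -333.5 kJ
eq. 2 reversed: -90.3 kJ
eq. 3: not needed.
eq. 4 as written: +135.1 kJ
Summing the manipulated equations, ΔH = (-333.5) + (-90.3) + (+135.1) = -288.7 kJ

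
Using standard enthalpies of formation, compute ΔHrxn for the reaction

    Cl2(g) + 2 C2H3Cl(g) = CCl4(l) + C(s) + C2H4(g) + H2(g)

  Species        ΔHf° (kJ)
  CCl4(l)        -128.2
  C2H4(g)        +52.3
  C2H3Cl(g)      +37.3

Products: 1·(-128.2) + 1·(+0.0) + 1·(+52.3) + 1·(+0.0) = -75.9
Reactants: 1·(+0.0) + 2·(+37.3) = +74.6
ΔHrxn = (-75.9) − (+74.6) = -150.5 kJ

ΔHrxn = -150.5 kJ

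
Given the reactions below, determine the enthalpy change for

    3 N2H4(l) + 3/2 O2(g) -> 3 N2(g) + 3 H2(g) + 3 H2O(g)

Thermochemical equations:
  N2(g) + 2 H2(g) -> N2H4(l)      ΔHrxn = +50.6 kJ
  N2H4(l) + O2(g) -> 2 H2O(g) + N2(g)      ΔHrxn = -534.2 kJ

ΔHrxn = -877.2 kJ

equation 1 reversed and × 3/2: (-3/2)·(+50.6) = -75.9 kJ
equation 2 × 3/2: (3/2)·(-534.2) = -801.3 kJ
Combining the equations, ΔHrxn = (-3/2)·(+50.6) + (3/2)·(-534.2) = -877.2 kJ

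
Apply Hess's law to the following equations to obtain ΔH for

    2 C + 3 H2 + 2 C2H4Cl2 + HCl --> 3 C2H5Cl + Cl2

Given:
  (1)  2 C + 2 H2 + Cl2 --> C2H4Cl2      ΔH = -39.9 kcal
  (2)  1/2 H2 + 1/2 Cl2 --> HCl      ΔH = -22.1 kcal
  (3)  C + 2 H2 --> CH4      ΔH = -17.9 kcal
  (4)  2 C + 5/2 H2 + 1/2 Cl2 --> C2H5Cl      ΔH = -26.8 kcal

ΔH = 21.5 kcal

(1) reversed and × 2: (-2)·(-39.9) = +79.8 kcal
(2) reversed: +22.1 kcal
(3): not needed.
(4) × 3: (3)·(-26.8) = -80.4 kcal
ΔH = (+79.8) + (+22.1) + (-80.4) = 21.5 kcal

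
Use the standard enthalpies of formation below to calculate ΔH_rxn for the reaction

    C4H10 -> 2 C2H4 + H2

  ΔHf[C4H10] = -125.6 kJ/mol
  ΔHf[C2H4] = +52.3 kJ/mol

Products: 2·(+52.3) + 1·(+0.0) = +104.6
Reactants: 1·(-125.6) = -125.6
ΔH_rxn = (+104.6) − (-125.6) = 230.2 kJ/mol

ΔH_rxn = 230.2 kJ/mol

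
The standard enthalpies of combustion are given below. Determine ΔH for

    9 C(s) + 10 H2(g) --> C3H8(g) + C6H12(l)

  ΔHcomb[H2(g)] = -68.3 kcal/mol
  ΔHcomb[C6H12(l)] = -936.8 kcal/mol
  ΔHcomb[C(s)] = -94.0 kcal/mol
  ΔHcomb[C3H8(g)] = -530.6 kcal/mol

ΔH = -61.6 kcal/mol

With combustion enthalpies, reactants minus products:
= [9·(-94.0) + 10·(-68.3)] − [1·(-530.6) + 1·(-936.8)]
= -61.6 kcal/mol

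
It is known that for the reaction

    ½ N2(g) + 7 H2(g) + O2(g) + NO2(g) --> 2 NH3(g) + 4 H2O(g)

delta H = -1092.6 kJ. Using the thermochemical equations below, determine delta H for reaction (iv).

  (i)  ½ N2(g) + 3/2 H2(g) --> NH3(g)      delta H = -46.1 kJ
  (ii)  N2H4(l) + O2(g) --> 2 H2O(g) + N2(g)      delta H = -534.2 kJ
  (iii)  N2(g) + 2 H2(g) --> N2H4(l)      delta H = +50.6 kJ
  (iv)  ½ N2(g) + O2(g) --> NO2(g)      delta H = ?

(i) × 2: (2)·(-46.1) = -92.2 kJ
(ii) × 2: (2)·(-534.2) = -1068.4 kJ
(iii) × 2: (2)·(+50.6) = +101.2 kJ
(iv) reversed: contributes −x
-1092.6 = (-92.2) + (-1068.4) + (+101.2) − x
x = (-1092.6 − (-1059.4)) / (-1) = 33.2 kJ

delta H = 33.2 kJ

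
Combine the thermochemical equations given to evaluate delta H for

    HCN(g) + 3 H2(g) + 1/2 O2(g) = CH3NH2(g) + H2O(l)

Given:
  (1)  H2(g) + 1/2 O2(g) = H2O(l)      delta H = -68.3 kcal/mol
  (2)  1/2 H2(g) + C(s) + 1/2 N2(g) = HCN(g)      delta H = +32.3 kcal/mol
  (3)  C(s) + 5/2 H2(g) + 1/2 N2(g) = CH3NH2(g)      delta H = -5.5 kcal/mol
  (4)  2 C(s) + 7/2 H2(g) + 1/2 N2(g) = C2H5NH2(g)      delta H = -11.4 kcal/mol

delta H = -106.1 kcal/mol

(1) as written (H2O(l) already on the product side): -68.3 kcal/mol
(2) reversed (reverse to put HCN(g) on the reactant side): -32.3 kcal/mol
(3) as written (CH3NH2(g) already on the product side): -5.5 kcal/mol
(4): not needed (C2H5NH2(g) appears nowhere else).
By Hess's law, delta H = (-68.3) + (-32.3) + (-5.5) = -106.1 kcal/mol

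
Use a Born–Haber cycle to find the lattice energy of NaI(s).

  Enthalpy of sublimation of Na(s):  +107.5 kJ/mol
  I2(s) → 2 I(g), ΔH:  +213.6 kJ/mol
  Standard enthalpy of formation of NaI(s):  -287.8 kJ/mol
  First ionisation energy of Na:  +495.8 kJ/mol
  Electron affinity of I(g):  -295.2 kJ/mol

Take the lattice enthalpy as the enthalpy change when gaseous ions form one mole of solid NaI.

ΔHf° = 1·ΔHsub + 1·(ΣIE) + 1/2·D(I2) + 1·EA + U
-287.8 = 1·(+107.5) + 1·(+495.8) + 1/2·(+213.6) + 1·(-295.2) + U
U = -287.8 − (+414.9) = -702.7 kJ/mol

U = -702.7 kJ/mol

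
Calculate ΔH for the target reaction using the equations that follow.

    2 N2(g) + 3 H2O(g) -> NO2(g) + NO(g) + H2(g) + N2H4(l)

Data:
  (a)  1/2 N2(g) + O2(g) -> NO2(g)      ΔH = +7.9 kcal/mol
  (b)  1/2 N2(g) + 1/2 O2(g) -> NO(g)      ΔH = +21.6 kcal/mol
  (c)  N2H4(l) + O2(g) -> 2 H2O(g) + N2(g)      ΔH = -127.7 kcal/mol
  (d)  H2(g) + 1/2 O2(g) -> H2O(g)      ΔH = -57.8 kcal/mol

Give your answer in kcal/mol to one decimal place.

(a) as written (NO2(g) already on the product side): +7.9 kcal/mol
(b) as written (NO(g) already on the product side): +21.6 kcal/mol
(c) reversed (N2H4(l) must end up as a product): +127.7 kcal/mol
(d) reversed (H2(g) must end up as a product): +57.8 kcal/mol
By Hess's law, ΔH = (+7.9) + (+21.6) + (+127.7) + (+57.8) = 215.0 kcal/mol

ΔH = 215.0 kcal/mol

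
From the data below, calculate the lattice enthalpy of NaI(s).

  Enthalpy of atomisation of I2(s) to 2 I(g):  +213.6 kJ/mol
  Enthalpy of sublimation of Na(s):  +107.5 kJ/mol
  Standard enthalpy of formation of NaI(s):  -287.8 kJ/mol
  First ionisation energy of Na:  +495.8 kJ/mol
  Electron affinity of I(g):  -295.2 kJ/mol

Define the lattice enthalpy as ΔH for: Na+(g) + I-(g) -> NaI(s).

U = -702.7 kJ/mol

ΔHf° = 1·ΔHsub + 1·(ΣIE) + 1/2·D(I2) + 1·EA + U
-287.8 = 1·(+107.5) + 1·(+495.8) + 1/2·(+213.6) + 1·(-295.2) + U
U = -287.8 − (+414.9) = -702.7 kJ/mol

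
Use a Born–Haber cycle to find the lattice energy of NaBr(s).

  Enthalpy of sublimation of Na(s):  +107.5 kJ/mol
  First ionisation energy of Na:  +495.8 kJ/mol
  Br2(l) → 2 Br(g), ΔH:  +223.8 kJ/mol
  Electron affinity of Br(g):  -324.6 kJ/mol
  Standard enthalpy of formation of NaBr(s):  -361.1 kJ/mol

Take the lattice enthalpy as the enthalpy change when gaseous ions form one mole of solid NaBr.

ΔHf° = 1·ΔHsub + 1·(ΣIE) + 1/2·D(Br2) + 1·EA + U
-361.1 = 1·(+107.5) + 1·(+495.8) + 1/2·(+223.8) + 1·(-324.6) + U
U = -361.1 − (+390.6) = -751.7 kJ/mol

U = -751.7 kJ/mol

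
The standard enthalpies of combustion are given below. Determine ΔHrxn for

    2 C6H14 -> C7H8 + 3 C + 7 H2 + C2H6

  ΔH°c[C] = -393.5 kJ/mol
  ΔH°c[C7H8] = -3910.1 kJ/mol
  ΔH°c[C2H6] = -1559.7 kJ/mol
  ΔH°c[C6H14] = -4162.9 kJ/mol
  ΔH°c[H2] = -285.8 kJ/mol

ΔHrxn = 325.1 kJ/mol

Using ΔH = Σ nΔHc°(reactants) − Σ nΔHc°(products):
= [2·(-4162.9)] − [1·(-3910.1) + 3·(-393.5) + 7·(-285.8) + 1·(-1559.7)]
= 325.1 kJ/mol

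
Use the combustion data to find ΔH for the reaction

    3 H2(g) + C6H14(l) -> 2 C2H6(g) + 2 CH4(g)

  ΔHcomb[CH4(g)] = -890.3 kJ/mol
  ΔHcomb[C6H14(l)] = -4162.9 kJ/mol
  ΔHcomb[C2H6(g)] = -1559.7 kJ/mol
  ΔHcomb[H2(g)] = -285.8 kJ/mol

With combustion enthalpies, reactants minus products:
= [3·(-285.8) + 1·(-4162.9)] − [2·(-1559.7) + 2·(-890.3)]
= -120.3 kJ/mol

ΔH = -120.3 kJ/mol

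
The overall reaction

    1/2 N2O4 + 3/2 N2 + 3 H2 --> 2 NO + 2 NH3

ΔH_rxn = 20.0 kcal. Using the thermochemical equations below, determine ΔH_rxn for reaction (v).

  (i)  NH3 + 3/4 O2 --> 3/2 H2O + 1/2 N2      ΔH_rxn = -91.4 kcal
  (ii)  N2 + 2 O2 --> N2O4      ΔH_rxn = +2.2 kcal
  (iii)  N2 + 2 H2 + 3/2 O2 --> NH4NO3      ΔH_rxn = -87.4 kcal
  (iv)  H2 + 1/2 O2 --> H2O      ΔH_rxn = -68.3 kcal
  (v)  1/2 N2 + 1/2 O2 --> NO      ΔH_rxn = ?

ΔH_rxn = 21.6 kcal

(i) reversed and × 2 (reverse to put NH3 on the product side; scale by 2 for the 2 NH3): (-2)·(-91.4) = +182.8 kcal
(ii) reversed and × 1/2 (reverse to put N2O4 on the reactant side; ×1/2 to match 1/2 N2O4 in the target): (-1/2)·(+2.2) = -1.1 kcal
(iii): not needed (NH4NO3 appears nowhere else).
(iv) × 3: (3)·(-68.3) = -204.9 kcal
(v) × 2 (×2 to match 2 NO in the target): contributes 2·x
+20.0 = (+182.8) + (-1.1) + (-204.9) + 2·x
x = (+20.0 − (-23.2)) / (2) = 21.6 kcal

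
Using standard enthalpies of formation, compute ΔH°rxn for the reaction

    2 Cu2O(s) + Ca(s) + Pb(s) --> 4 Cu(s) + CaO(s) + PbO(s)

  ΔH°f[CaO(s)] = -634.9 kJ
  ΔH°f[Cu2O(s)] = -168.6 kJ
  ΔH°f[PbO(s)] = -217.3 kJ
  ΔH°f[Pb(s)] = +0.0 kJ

Products: 4·(+0.0) + 1·(-634.9) + 1·(-217.3) = -852.2
Reactants: 2·(-168.6) + 1·(+0.0) + 1·(+0.0) = -337.2
ΔH°rxn = (-852.2) − (-337.2) = -515.0 kJ

ΔH°rxn = -515.0 kJ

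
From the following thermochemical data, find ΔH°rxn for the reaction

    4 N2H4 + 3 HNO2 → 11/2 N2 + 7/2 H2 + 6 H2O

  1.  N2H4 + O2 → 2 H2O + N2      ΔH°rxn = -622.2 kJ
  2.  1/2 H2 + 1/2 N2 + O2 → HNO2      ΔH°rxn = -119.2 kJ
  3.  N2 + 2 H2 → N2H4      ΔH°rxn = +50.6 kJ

ΔH°rxn = -1559.6 kJ

eq. 1 × 3: (3)·(-622.2) = -1866.6 kJ
eq. 2 reversed and × 3: (-3)·(-119.2) = +357.6 kJ
eq. 3 reversed: -50.6 kJ
Summing the manipulated equations, ΔH°rxn = (-1866.6) + (+357.6) + (-50.6) = -1559.6 kJ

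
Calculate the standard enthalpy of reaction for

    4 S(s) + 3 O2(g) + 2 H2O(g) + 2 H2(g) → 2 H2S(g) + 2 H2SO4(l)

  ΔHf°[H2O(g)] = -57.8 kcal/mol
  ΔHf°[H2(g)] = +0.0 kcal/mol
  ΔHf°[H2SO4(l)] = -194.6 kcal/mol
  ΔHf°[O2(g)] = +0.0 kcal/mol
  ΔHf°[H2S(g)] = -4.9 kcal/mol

ΔH°rxn = -283.4 kcal/mol

ΔH°rxn = Σ nΔHf°(products) − Σ nΔHf°(reactants).
Products: 2·(-4.9) + 2·(-194.6) = -399.0
Reactants: 4·(+0.0) + 3·(+0.0) + 2·(-57.8) + 2·(+0.0) = -115.6
ΔH°rxn = (-399.0) − (-115.6) = -283.4 kcal/mol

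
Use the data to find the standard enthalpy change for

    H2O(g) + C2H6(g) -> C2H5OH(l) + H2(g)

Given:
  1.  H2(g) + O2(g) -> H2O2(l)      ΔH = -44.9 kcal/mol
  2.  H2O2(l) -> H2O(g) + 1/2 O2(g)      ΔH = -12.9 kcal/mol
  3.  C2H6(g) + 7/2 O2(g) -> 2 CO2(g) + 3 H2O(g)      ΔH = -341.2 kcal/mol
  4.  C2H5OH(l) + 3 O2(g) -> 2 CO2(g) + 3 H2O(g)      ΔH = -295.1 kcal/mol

ΔH = 11.7 kcal/mol

eq. 1 reversed: +44.9 kcal/mol
eq. 2 reversed: +12.9 kcal/mol
eq. 3 as written: -341.2 kcal/mol
eq. 4 reversed: +295.1 kcal/mol
Summing the manipulated equations, ΔH = (-1)·(-44.9) + (-1)·(-12.9) + (1)·(-341.2) + (-1)·(-295.1) = 11.7 kcal/mol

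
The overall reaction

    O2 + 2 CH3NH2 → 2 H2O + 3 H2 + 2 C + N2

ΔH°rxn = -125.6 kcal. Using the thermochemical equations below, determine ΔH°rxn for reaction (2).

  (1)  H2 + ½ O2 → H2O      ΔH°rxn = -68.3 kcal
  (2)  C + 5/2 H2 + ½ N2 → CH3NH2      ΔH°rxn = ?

ΔH°rxn = -5.5 kcal

(1) × 2 (scale by 2 for the 2 H2O): (2)·(-68.3) = -136.6 kcal
(2) reversed and × 2 (CH3NH2 must end up as a reactant; ×2 to match 2 CH3NH2 in the target): contributes −2·x
-125.6 = (-136.6) − 2·x
x = (-125.6 − (-136.6)) / (-2) = -5.5 kcal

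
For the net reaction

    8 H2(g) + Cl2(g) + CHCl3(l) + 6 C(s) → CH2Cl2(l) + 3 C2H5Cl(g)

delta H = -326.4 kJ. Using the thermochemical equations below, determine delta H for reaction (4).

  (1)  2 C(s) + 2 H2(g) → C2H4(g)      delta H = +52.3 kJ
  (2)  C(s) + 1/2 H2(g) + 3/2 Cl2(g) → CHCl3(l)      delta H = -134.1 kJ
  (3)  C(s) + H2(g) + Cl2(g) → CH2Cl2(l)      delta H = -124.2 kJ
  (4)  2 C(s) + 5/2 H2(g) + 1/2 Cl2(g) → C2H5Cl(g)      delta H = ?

(1): not needed.
(2) reversed: +134.1 kJ
(3) as written: -124.2 kJ
(4) × 3: contributes 3·x
-326.4 = (+134.1) + (-124.2) + 3·x
x = (-326.4 − (+9.9)) / (3) = -112.1 kJ

delta H = -112.1 kJ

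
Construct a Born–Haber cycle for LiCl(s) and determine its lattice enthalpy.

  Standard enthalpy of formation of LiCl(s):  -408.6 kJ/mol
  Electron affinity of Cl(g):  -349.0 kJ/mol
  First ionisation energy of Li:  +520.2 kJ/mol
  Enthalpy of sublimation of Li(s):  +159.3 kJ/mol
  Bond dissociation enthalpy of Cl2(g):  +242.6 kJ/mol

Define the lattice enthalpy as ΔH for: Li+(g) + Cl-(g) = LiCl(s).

U = -860.4 kJ/mol

ΔHf° = 1·ΔHsub + 1·(ΣIE) + 1/2·D(Cl2) + 1·EA + U
-408.6 = 1·(+159.3) + 1·(+520.2) + 1/2·(+242.6) + 1·(-349.0) + U
U = -408.6 − (+451.8) = -860.4 kJ/mol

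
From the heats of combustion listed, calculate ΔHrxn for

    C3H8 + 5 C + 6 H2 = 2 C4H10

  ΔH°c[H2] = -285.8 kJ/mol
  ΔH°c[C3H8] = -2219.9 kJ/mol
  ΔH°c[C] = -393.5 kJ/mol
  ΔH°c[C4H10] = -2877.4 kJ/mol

Using ΔH = Σ nΔHc°(reactants) − Σ nΔHc°(products):
= [1·(-2219.9) + 5·(-393.5) + 6·(-285.8)] − [2·(-2877.4)]
= -147.4 kJ/mol

ΔHrxn = -147.4 kJ/mol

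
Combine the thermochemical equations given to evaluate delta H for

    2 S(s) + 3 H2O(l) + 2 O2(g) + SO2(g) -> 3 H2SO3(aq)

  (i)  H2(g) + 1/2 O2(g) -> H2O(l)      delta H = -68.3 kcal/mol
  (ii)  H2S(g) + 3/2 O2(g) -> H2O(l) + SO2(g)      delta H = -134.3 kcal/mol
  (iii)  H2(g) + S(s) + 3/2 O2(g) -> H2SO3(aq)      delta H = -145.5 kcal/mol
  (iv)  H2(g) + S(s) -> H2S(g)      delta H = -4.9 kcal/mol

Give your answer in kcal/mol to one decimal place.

delta H = -160.7 kcal/mol

(i) reversed and × 2: (-2)·(-68.3) = +136.6 kcal/mol
(ii) reversed (SO2(g) must end up as a reactant): +134.3 kcal/mol
(iii) × 3 (×3 to match 3 H2SO3(aq) in the target): (3)·(-145.5) = -436.5 kcal/mol
(iv) reversed: +4.9 kcal/mol
Since enthalpy is a state function, delta H = (-2)·(-68.3) + (-1)·(-134.3) + (3)·(-145.5) + (-1)·(-4.9) = -160.7 kcal/mol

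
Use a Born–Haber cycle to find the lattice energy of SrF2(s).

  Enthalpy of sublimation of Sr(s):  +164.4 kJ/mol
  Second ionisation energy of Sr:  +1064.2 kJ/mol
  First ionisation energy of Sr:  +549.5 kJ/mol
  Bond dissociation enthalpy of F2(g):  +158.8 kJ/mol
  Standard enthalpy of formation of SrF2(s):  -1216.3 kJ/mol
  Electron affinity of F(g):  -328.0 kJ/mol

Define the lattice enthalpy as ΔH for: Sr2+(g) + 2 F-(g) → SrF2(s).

U = -2497.2 kJ/mol

ΔHf° = 1·ΔHsub + 1·(ΣIE) + 1·D(F2) + 2·EA + U
-1216.3 = 1·(+164.4) + 1·(+1613.7) + 1·(+158.8) + 2·(-328.0) + U
U = -1216.3 − (+1280.9) = -2497.2 kJ/mol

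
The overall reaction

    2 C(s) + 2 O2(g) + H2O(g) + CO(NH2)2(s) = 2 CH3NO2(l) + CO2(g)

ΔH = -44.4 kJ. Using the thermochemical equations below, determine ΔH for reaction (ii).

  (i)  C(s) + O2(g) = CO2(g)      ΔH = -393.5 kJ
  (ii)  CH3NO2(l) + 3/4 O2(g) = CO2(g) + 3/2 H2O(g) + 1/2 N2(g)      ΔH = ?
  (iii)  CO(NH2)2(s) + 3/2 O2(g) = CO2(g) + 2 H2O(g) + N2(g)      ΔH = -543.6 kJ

ΔH = -643.1 kJ

(i) × 2 (scale by 2 for the 2 C(s)): (2)·(-393.5) = -787.0 kJ
(ii) reversed and × 2 (CH3NO2(l) must end up as a product; ×2 to match 2 CH3NO2(l) in the target): contributes −2·x
(iii) as written (CO(NH2)2(s) already on the reactant side): -543.6 kJ
-44.4 = (-787.0) + (-543.6) − 2·x
x = (-44.4 − (-1330.6)) / (-2) = -643.1 kJ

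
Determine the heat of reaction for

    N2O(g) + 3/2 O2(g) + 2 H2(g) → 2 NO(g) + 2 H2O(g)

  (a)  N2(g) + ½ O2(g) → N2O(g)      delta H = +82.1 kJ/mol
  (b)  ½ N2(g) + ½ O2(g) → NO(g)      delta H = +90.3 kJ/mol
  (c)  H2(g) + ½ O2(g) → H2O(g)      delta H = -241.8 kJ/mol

(a) reversed (N2O(g) must end up as a reactant): -82.1 kJ/mol
(b) × 2 (scale by 2 for the 2 NO(g)): (2)·(+90.3) = +180.6 kJ/mol
(c) × 2 (scale by 2 for the 2 H2O(g)): (2)·(-241.8) = -483.6 kJ/mol
delta H = (-1)·(+82.1) + (2)·(+90.3) + (2)·(-241.8) = -385.1 kJ/mol

delta H = -385.1 kJ/mol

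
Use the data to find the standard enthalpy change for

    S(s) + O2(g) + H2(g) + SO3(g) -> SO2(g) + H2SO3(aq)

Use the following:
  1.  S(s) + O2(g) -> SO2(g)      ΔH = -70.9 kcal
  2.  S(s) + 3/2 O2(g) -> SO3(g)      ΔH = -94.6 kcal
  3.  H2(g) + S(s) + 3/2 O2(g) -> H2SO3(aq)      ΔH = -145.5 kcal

eq. 1 as written: -70.9 kcal
eq. 2 reversed: +94.6 kcal
eq. 3 as written: -145.5 kcal
By Hess's law, ΔH = (-70.9) + (+94.6) + (-145.5) = -121.8 kcal

ΔH = -121.8 kcal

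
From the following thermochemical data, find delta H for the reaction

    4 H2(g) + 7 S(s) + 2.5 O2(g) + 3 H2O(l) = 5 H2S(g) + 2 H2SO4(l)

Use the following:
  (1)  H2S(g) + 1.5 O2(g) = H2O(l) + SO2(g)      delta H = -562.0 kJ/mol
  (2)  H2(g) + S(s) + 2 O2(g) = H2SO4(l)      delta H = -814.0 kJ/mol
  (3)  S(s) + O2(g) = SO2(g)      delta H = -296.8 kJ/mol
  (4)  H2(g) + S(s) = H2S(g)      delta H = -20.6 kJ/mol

delta H = -873.6 kJ/mol

(1) reversed and × 3 (H2O(l) must end up as a reactant; ×3 to match 3 H2O(l) in the target): (-3)·(-562.0) = +1686.0 kJ/mol
(2) × 2 (×2 to match 2 H2SO4(l) in the target): (2)·(-814.0) = -1628.0 kJ/mol
(3) × 3: (3)·(-296.8) = -890.4 kJ/mol
(4) × 2: (2)·(-20.6) = -41.2 kJ/mol
Summing the manipulated equations, delta H = (-3)·(-562.0) + (2)·(-814.0) + (3)·(-296.8) + (2)·(-20.6) = -873.6 kJ/mol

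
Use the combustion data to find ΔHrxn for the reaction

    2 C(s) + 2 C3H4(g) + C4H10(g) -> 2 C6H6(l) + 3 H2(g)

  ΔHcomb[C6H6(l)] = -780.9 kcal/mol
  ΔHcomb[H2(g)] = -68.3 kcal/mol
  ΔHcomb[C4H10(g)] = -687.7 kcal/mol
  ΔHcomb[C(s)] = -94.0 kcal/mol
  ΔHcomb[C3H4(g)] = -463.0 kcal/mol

With combustion enthalpies, reactants minus products:
= [2·(-94.0) + 2·(-463.0) + 1·(-687.7)] − [2·(-780.9) + 3·(-68.3)]
= -35.0 kcal/mol

ΔHrxn = -35.0 kcal/mol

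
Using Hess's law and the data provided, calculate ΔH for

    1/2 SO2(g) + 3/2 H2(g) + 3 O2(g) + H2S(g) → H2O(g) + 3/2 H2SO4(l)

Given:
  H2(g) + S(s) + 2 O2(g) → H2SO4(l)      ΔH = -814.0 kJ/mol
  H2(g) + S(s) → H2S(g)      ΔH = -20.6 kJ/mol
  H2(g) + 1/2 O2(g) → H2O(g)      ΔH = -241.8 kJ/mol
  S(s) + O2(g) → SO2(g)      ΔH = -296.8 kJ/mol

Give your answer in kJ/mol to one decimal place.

equation 1 × 3/2: (3/2)·(-814.0) = -1221.0 kJ/mol
equation 2 reversed: +20.6 kJ/mol
equation 3 as written: -241.8 kJ/mol
equation 4 reversed and × 1/2: (-1/2)·(-296.8) = +148.4 kJ/mol
ΔH = (-1221.0) + (+20.6) + (-241.8) + (+148.4) = -1293.8 kJ/mol

ΔH = -1293.8 kJ/mol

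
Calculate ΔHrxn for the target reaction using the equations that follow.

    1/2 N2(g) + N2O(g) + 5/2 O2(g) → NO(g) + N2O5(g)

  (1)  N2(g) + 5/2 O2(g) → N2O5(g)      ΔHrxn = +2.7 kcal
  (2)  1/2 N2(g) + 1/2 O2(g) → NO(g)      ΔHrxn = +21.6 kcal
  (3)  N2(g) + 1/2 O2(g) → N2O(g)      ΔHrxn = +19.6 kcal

(1) as written: +2.7 kcal
(2) as written: +21.6 kcal
(3) reversed: -19.6 kcal
ΔHrxn = (+2.7) + (+21.6) + (-19.6) = 4.7 kcal

ΔHrxn = 4.7 kcal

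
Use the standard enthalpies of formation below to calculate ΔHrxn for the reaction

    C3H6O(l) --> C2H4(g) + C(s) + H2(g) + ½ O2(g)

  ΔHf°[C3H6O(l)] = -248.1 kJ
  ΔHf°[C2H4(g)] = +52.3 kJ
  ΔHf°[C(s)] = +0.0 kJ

ΔHrxn = 300.4 kJ

ΔH°rxn = Σ nΔHf°(products) − Σ nΔHf°(reactants).
Products: 1·(+52.3) + 1·(+0.0) + 1·(+0.0) + 1/2·(+0.0) = +52.3
Reactants: 1·(-248.1) = -248.1
ΔHrxn = (+52.3) − (-248.1) = 300.4 kJ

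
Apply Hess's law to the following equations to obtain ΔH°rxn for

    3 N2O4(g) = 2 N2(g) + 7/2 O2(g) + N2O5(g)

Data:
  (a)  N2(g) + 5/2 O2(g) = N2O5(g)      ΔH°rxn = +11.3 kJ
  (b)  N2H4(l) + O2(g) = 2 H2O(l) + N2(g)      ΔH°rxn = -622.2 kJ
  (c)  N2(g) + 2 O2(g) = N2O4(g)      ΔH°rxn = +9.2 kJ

ΔH°rxn = -16.3 kJ

(a) as written (N2O5(g) already on the product side): +11.3 kJ
(b): not needed (H2O(l) appears nowhere else).
(c) reversed and × 3 (reverse to put N2O4(g) on the reactant side; scale by 3 for the 3 N2O4(g)): (-3)·(+9.2) = -27.6 kJ
Combining the equations, ΔH°rxn = (+11.3) + (-27.6) = -16.3 kJ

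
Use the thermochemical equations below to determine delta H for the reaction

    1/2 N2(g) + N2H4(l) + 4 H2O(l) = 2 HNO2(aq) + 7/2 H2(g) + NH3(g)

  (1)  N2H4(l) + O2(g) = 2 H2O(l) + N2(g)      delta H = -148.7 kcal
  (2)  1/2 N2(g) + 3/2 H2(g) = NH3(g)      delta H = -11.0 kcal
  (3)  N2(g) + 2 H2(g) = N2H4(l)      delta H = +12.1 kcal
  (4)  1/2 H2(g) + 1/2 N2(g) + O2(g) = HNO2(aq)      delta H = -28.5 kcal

(1) reversed and × 2 (H2O(l) must end up as a reactant; scale by 2 for the 4 H2O(l)): (-2)·(-148.7) = +297.4 kcal
(2) as written (NH3(g) already on the product side): -11.0 kcal
(3) reversed and × 3: (-3)·(+12.1) = -36.3 kcal
(4) × 2 (scale by 2 for the 2 HNO2(aq)): (2)·(-28.5) = -57.0 kcal
Since enthalpy is a state function, delta H = (+297.4) + (-11.0) + (-36.3) + (-57.0) = 193.1 kcal

delta H = 193.1 kcal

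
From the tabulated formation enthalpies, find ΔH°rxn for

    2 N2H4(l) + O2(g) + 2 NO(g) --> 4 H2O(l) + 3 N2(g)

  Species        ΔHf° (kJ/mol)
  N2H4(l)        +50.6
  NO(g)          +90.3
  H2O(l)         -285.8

ΔH°rxn = -1425.0 kJ/mol

Products: 4·(-285.8) + 3·(+0.0) = -1143.2
Reactants: 2·(+50.6) + 1·(+0.0) + 2·(+90.3) = +281.8
ΔH°rxn = (-1143.2) − (+281.8) = -1425.0 kJ/mol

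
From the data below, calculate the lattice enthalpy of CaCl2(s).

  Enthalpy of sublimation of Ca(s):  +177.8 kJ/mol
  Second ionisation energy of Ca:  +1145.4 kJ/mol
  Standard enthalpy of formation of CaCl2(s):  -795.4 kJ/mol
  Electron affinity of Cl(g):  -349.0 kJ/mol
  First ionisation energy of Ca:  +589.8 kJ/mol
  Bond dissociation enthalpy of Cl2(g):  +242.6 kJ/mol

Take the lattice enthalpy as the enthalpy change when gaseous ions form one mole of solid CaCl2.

U = -2253.0 kJ/mol

ΔHf° = 1·ΔHsub + 1·(ΣIE) + 1·D(Cl2) + 2·EA + U
-795.4 = 1·(+177.8) + 1·(+1735.2) + 1·(+242.6) + 2·(-349.0) + U
U = -795.4 − (+1457.6) = -2253.0 kJ/mol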